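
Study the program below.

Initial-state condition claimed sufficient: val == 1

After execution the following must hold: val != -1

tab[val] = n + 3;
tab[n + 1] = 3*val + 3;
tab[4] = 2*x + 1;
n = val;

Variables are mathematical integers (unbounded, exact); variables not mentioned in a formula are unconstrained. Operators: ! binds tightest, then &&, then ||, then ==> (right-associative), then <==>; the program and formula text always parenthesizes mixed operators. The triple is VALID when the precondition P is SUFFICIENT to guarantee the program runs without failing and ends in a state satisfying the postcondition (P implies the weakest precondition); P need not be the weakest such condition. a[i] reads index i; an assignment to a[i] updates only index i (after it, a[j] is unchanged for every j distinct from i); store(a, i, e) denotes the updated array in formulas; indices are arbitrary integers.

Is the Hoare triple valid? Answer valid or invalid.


Working backward. After the program, val != -1 must hold.
Before n := val: val != -1
Before tab[4] := 2*x + 1: val != -1
Before tab[n + 1] := 3*val + 3: val != -1
Before tab[val] := n + 3: val != -1
The weakest precondition is val != -1.
Check whether val == 1 implies it.
Every state satisfying the precondition satisfies the weakest precondition: the implication holds.
Answer: valid


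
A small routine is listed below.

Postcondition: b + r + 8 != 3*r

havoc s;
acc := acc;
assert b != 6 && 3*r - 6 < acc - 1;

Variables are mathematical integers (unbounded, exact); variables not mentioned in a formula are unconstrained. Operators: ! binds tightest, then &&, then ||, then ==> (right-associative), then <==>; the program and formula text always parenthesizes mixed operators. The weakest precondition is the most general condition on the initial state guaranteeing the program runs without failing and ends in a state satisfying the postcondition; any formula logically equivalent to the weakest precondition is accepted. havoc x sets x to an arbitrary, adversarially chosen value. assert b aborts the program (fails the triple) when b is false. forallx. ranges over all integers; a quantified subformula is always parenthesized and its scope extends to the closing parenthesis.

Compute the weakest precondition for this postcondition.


Working backward. After the program, the postcondition b + r + 8 != 3*r must hold; in canonical form it is b != 2*r - 8.
Before assert b != 6 && 3*r - 6 < acc - 1: b != 6 && 3*r < acc + 5 && b != 2*r - 8
Before acc := acc: b != 6 && 3*r < acc + 5 && b != 2*r - 8
Before havoc s: b != 6 && 3*r < acc + 5 && b != 2*r - 8
Answer: WP = b != 6 && 3*r < acc + 5 && b != 2*r - 8


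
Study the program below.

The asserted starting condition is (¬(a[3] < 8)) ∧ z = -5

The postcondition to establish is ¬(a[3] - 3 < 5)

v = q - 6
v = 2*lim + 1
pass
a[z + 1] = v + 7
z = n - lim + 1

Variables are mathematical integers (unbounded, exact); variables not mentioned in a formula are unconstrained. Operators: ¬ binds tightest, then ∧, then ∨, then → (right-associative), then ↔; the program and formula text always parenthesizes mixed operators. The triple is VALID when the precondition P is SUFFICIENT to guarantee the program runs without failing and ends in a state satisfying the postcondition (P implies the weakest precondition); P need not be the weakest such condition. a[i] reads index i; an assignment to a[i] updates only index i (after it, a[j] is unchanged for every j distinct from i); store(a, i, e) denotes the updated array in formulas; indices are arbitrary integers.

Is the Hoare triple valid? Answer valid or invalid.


Working backward. After the program, the postcondition ¬(a[3] - 3 < 5) must hold; in canonical form it is ¬(a[3] < 8).
Before z := n - lim + 1: ¬(a[3] < 8)
Before a[z + 1] := v + 7: ¬(store(a, z + 1, v + 7)[3] < 8)
Before skip: ¬(store(a, z + 1, v + 7)[3] < 8)
Before v := 2*lim + 1: ¬(store(a, z + 1, 2*lim + 8)[3] < 8)
Before v := q - 6: ¬(store(a, z + 1, 2*lim + 8)[3] < 8)
The weakest precondition is ¬(store(a, z + 1, 2*lim + 8)[3] < 8).
Check whether (¬(a[3] < 8)) ∧ z = -5 implies it.
Every state satisfying the precondition satisfies the weakest precondition: the implication holds.
Answer: valid


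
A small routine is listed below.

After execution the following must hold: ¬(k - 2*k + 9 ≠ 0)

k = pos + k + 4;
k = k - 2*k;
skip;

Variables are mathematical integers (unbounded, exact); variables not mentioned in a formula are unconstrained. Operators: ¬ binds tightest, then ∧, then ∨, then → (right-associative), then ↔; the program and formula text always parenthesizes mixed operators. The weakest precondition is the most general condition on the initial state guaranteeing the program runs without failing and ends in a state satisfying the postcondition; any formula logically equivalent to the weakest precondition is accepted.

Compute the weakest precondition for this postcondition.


Working backward. After the program, the postcondition ¬(k - 2*k + 9 ≠ 0) must hold; in canonical form it is ¬(k ≠ 9).
Before skip: ¬(k ≠ 9)
Before k := k - 2*k: ¬(k ≠ -9)
Before k := pos + k + 4: ¬(k + pos ≠ -13)
Answer: WP = ¬(k + pos ≠ -13)


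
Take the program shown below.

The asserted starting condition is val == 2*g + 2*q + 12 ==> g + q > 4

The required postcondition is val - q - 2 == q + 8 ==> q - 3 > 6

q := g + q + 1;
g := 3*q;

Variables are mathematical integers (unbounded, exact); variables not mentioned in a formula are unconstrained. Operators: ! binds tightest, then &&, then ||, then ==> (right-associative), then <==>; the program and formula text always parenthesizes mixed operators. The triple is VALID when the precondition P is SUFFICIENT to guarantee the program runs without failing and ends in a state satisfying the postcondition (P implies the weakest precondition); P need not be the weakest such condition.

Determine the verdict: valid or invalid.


Working backward. After the program, the postcondition val - q - 2 == q + 8 ==> q - 3 > 6 must hold; in canonical form it is val == 2*q + 10 ==> q > 9.
Before g := 3*q: val == 2*q + 10 ==> q > 9
Before q := g + q + 1: val == 2*g + 2*q + 12 ==> g + q > 8
The weakest precondition is val == 2*g + 2*q + 12 ==> g + q > 8.
Check whether val == 2*g + 2*q + 12 ==> g + q > 4 implies it.
Countermodel: at the initial state g = 5, q = 0, val = 22, the precondition holds but the weakest precondition fails.
Answer: invalid


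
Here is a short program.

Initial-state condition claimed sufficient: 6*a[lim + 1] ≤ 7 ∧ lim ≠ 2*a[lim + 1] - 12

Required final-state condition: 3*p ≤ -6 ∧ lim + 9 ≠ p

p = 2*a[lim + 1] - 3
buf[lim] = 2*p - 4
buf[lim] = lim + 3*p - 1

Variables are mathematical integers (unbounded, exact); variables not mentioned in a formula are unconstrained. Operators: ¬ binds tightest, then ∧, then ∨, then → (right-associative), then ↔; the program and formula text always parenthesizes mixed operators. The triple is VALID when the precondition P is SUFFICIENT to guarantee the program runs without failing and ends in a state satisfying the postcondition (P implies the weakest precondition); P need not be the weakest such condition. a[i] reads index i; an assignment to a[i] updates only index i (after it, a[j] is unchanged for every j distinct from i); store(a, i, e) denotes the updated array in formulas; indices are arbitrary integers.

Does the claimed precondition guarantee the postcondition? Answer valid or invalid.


Working backward. After the program, the postcondition 3*p ≤ -6 ∧ lim + 9 ≠ p must hold; in canonical form it is 3*p ≤ -6 ∧ lim ≠ p - 9.
Before buf[lim] := lim + 3*p - 1: 3*p ≤ -6 ∧ lim ≠ p - 9
Before buf[lim] := 2*p - 4: 3*p ≤ -6 ∧ lim ≠ p - 9
Before p := 2*a[lim + 1] - 3: 6*a[lim + 1] ≤ 3 ∧ lim ≠ 2*a[lim + 1] - 12
The weakest precondition is 6*a[lim + 1] ≤ 3 ∧ lim ≠ 2*a[lim + 1] - 12.
Check whether 6*a[lim + 1] ≤ 7 ∧ lim ≠ 2*a[lim + 1] - 12 implies it.
Countermodel: at the initial state a = {[-8] = 1, elsewhere 1}, lim = -9, the precondition holds but the weakest precondition fails.
Answer: invalid


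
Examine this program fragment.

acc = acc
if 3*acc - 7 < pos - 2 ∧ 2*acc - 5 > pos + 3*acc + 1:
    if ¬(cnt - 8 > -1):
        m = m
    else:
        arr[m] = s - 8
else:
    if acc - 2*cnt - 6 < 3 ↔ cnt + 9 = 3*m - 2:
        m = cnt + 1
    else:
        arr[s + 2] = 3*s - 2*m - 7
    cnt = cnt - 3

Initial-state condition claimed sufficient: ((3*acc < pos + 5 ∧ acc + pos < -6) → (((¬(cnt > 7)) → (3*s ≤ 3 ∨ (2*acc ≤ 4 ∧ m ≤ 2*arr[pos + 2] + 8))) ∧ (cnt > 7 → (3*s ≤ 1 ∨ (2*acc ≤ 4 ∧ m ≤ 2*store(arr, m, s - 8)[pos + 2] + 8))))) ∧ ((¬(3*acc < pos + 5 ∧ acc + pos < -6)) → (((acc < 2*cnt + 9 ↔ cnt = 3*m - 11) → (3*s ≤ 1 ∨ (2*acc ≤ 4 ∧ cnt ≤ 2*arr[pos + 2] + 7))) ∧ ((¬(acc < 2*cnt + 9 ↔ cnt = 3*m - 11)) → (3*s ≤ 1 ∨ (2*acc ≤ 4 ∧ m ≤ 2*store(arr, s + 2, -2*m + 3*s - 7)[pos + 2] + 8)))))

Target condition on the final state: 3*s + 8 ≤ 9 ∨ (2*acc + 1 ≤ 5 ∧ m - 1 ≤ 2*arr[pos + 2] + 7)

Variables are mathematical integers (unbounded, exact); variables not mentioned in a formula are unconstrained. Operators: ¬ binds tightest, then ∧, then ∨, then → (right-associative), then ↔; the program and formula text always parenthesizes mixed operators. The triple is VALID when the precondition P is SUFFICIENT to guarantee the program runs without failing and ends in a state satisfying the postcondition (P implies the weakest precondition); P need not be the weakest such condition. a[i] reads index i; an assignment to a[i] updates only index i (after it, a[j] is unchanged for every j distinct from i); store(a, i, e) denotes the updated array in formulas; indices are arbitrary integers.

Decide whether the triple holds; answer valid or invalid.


Working backward. After the program, the postcondition 3*s + 8 ≤ 9 ∨ (2*acc + 1 ≤ 5 ∧ m - 1 ≤ 2*arr[pos + 2] + 7) must hold; in canonical form it is 3*s ≤ 1 ∨ (2*acc ≤ 4 ∧ m ≤ 2*arr[pos + 2] + 8).
Then branch requires ((¬(cnt > 7)) → (3*s ≤ 1 ∨ (2*acc ≤ 4 ∧ m ≤ 2*arr[pos + 2] + 8))) ∧ (cnt > 7 → (3*s ≤ 1 ∨ (2*acc ≤ 4 ∧ m ≤ 2*store(arr, m, s - 8)[pos + 2] + 8))); else branch requires ((acc < 2*cnt + 9 ↔ cnt = 3*m - 11) → (3*s ≤ 1 ∨ (2*acc ≤ 4 ∧ cnt ≤ 2*arr[pos + 2] + 7))) ∧ ((¬(acc < 2*cnt + 9 ↔ cnt = 3*m - 11)) → (3*s ≤ 1 ∨ (2*acc ≤ 4 ∧ m ≤ 2*store(arr, s + 2, -2*m + 3*s - 7)[pos + 2] + 8))).
Before the if: ((3*acc < pos + 5 ∧ acc + pos < -6) → (((¬(cnt > 7)) → (3*s ≤ 1 ∨ (2*acc ≤ 4 ∧ m ≤ 2*arr[pos + 2] + 8))) ∧ (cnt > 7 → (3*s ≤ 1 ∨ (2*acc ≤ 4 ∧ m ≤ 2*store(arr, m, s - 8)[pos + 2] + 8))))) ∧ ((¬(3*acc < pos + 5 ∧ acc + pos < -6)) → (((acc < 2*cnt + 9 ↔ cnt = 3*m - 11) → (3*s ≤ 1 ∨ (2*acc ≤ 4 ∧ cnt ≤ 2*arr[pos + 2] + 7))) ∧ ((¬(acc < 2*cnt + 9 ↔ cnt = 3*m - 11)) → (3*s ≤ 1 ∨ (2*acc ≤ 4 ∧ m ≤ 2*store(arr, s + 2, -2*m + 3*s - 7)[pos + 2] + 8)))))
Before acc := acc: ((3*acc < pos + 5 ∧ acc + pos < -6) → (((¬(cnt > 7)) → (3*s ≤ 1 ∨ (2*acc ≤ 4 ∧ m ≤ 2*arr[pos + 2] + 8))) ∧ (cnt > 7 → (3*s ≤ 1 ∨ (2*acc ≤ 4 ∧ m ≤ 2*store(arr, m, s - 8)[pos + 2] + 8))))) ∧ ((¬(3*acc < pos + 5 ∧ acc + pos < -6)) → (((acc < 2*cnt + 9 ↔ cnt = 3*m - 11) → (3*s ≤ 1 ∨ (2*acc ≤ 4 ∧ cnt ≤ 2*arr[pos + 2] + 7))) ∧ ((¬(acc < 2*cnt + 9 ↔ cnt = 3*m - 11)) → (3*s ≤ 1 ∨ (2*acc ≤ 4 ∧ m ≤ 2*store(arr, s + 2, -2*m + 3*s - 7)[pos + 2] + 8)))))
The weakest precondition is ((3*acc < pos + 5 ∧ acc + pos < -6) → (((¬(cnt > 7)) → (3*s ≤ 1 ∨ (2*acc ≤ 4 ∧ m ≤ 2*arr[pos + 2] + 8))) ∧ (cnt > 7 → (3*s ≤ 1 ∨ (2*acc ≤ 4 ∧ m ≤ 2*store(arr, m, s - 8)[pos + 2] + 8))))) ∧ ((¬(3*acc < pos + 5 ∧ acc + pos < -6)) → (((acc < 2*cnt + 9 ↔ cnt = 3*m - 11) → (3*s ≤ 1 ∨ (2*acc ≤ 4 ∧ cnt ≤ 2*arr[pos + 2] + 7))) ∧ ((¬(acc < 2*cnt + 9 ↔ cnt = 3*m - 11)) → (3*s ≤ 1 ∨ (2*acc ≤ 4 ∧ m ≤ 2*store(arr, s + 2, -2*m + 3*s - 7)[pos + 2] + 8))))).
Check whether ((3*acc < pos + 5 ∧ acc + pos < -6) → (((¬(cnt > 7)) → (3*s ≤ 3 ∨ (2*acc ≤ 4 ∧ m ≤ 2*arr[pos + 2] + 8))) ∧ (cnt > 7 → (3*s ≤ 1 ∨ (2*acc ≤ 4 ∧ m ≤ 2*store(arr, m, s - 8)[pos + 2] + 8))))) ∧ ((¬(3*acc < pos + 5 ∧ acc + pos < -6)) → (((acc < 2*cnt + 9 ↔ cnt = 3*m - 11) → (3*s ≤ 1 ∨ (2*acc ≤ 4 ∧ cnt ≤ 2*arr[pos + 2] + 7))) ∧ ((¬(acc < 2*cnt + 9 ↔ cnt = 3*m - 11)) → (3*s ≤ 1 ∨ (2*acc ≤ 4 ∧ m ≤ 2*store(arr, s + 2, -2*m + 3*s - 7)[pos + 2] + 8))))) implies it.
Countermodel: at the initial state acc = -1, arr = {[-4] = 0, [3] = 0, [9] = 0, elsewhere 0}, cnt = 7, m = 9, pos = -6, s = 1, the precondition holds but the weakest precondition fails.
Answer: invalid


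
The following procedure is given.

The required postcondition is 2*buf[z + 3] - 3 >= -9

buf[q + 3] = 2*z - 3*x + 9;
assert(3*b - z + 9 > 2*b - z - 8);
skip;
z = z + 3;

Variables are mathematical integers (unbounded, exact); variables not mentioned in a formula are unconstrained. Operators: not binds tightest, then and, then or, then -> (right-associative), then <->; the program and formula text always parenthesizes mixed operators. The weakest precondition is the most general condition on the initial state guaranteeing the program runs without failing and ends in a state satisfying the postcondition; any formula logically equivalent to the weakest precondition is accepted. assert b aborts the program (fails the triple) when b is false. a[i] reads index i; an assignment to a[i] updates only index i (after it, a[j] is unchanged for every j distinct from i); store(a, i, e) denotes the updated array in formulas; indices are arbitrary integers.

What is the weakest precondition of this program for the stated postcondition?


Working backward. After the program, the postcondition 2*buf[z + 3] - 3 >= -9 must hold; in canonical form it is 2*buf[z + 3] >= -6.
Before z := z + 3: 2*buf[z + 6] >= -6
Before skip: 2*buf[z + 6] >= -6
Before assert 3*b - z + 9 > 2*b - z - 8: b > -17 and 2*buf[z + 6] >= -6
Before buf[q + 3] := 2*z - 3*x + 9: b > -17 and 2*store(buf, q + 3, -3*x + 2*z + 9)[z + 6] >= -6
Answer: WP = b > -17 and 2*store(buf, q + 3, -3*x + 2*z + 9)[z + 6] >= -6


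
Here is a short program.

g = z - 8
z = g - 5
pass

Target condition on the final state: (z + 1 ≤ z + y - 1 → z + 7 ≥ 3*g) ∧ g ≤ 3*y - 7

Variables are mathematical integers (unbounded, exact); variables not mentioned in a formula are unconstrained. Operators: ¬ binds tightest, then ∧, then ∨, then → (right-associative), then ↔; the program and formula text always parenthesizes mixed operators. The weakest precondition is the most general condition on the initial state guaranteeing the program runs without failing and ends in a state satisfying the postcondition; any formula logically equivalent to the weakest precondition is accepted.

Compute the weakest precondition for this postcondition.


Working backward. After the program, the postcondition (z + 1 ≤ z + y - 1 → z + 7 ≥ 3*g) ∧ g ≤ 3*y - 7 must hold; in canonical form it is (y ≥ 2 → z ≥ 3*g - 7) ∧ g ≤ 3*y - 7.
Before skip: (y ≥ 2 → z ≥ 3*g - 7) ∧ g ≤ 3*y - 7
Before z := g - 5: (y ≥ 2 → 2*g ≤ 2) ∧ g ≤ 3*y - 7
Before g := z - 8: (y ≥ 2 → 2*z ≤ 18) ∧ z ≤ 3*y + 1
Answer: WP = (y ≥ 2 → 2*z ≤ 18) ∧ z ≤ 3*y + 1


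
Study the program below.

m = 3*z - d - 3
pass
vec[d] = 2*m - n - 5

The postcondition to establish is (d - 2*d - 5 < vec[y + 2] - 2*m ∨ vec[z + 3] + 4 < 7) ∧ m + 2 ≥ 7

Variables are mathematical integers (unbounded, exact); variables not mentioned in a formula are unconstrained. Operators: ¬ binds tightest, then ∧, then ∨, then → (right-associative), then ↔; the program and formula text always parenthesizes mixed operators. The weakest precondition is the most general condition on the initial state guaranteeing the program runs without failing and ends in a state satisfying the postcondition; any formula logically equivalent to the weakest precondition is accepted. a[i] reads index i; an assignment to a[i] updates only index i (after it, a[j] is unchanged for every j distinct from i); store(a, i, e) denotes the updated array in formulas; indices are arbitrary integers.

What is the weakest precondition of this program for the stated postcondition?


Working backward. After the program, the postcondition (d - 2*d - 5 < vec[y + 2] - 2*m ∨ vec[z + 3] + 4 < 7) ∧ m + 2 ≥ 7 must hold; in canonical form it is (2*m < vec[y + 2] + d + 5 ∨ vec[z + 3] < 3) ∧ m ≥ 5.
Before vec[d] := 2*m - n - 5: (2*m < store(vec, d, 2*m - n - 5)[y + 2] + d + 5 ∨ store(vec, d, 2*m - n - 5)[z + 3] < 3) ∧ m ≥ 5
Before skip: (2*m < store(vec, d, 2*m - n - 5)[y + 2] + d + 5 ∨ store(vec, d, 2*m - n - 5)[z + 3] < 3) ∧ m ≥ 5
Before m := 3*z - d - 3: (6*z < store(vec, d, -2*d - n + 6*z - 11)[y + 2] + 3*d + 11 ∨ store(vec, d, -2*d - n + 6*z - 11)[z + 3] < 3) ∧ 3*z ≥ d + 8
Answer: WP = (6*z < store(vec, d, -2*d - n + 6*z - 11)[y + 2] + 3*d + 11 ∨ store(vec, d, -2*d - n + 6*z - 11)[z + 3] < 3) ∧ 3*z ≥ d + 8


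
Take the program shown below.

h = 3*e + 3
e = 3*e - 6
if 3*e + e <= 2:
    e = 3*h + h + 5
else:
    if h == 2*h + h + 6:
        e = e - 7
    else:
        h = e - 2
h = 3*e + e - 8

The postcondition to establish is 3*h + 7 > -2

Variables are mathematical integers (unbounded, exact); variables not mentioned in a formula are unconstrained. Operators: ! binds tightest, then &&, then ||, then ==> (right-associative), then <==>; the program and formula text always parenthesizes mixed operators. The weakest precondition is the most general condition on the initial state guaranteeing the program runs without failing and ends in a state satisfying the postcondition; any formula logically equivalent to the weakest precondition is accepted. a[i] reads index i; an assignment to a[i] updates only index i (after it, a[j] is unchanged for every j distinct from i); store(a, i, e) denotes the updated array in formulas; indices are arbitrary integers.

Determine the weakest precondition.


Working backward. After the program, the postcondition 3*h + 7 > -2 must hold; in canonical form it is 3*h > -9.
Before h := 3*e + e - 8: 12*e > 15
Then branch requires 48*h > -45; else branch requires (2*h == -6 ==> 12*e > 99) && ((!(2*h == -6)) ==> 12*e > 15).
Before the if: (4*e <= 2 ==> 48*h > -45) && ((!(4*e <= 2)) ==> ((2*h == -6 ==> 12*e > 99) && ((!(2*h == -6)) ==> 12*e > 15)))
Before e := 3*e - 6: (12*e <= 26 ==> 48*h > -45) && ((!(12*e <= 26)) ==> ((2*h == -6 ==> 36*e > 171) && ((!(2*h == -6)) ==> 36*e > 87)))
Before h := 3*e + 3: (12*e <= 26 ==> 144*e > -189) && ((!(12*e <= 26)) ==> ((6*e == -12 ==> 36*e > 171) && ((!(6*e == -12)) ==> 36*e > 87)))
Answer: WP = (12*e <= 26 ==> 144*e > -189) && ((!(12*e <= 26)) ==> ((6*e == -12 ==> 36*e > 171) && ((!(6*e == -12)) ==> 36*e > 87)))


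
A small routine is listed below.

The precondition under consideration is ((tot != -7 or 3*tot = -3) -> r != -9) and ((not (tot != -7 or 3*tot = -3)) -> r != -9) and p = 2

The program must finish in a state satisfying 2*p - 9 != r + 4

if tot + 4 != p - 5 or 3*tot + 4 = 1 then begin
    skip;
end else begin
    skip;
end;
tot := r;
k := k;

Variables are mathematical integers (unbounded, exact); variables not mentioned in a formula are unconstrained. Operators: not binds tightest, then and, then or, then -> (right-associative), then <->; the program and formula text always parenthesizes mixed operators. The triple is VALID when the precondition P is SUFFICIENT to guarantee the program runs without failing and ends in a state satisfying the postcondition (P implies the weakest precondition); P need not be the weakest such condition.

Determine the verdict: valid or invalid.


Working backward. After the program, the postcondition 2*p - 9 != r + 4 must hold; in canonical form it is 2*p != r + 13.
Before k := k: 2*p != r + 13
Before tot := r: 2*p != r + 13
Then branch requires 2*p != r + 13; else branch requires 2*p != r + 13.
Before the if: ((tot != p - 9 or 3*tot = -3) -> 2*p != r + 13) and ((not (tot != p - 9 or 3*tot = -3)) -> 2*p != r + 13)
The weakest precondition is ((tot != p - 9 or 3*tot = -3) -> 2*p != r + 13) and ((not (tot != p - 9 or 3*tot = -3)) -> 2*p != r + 13).
Check whether ((tot != -7 or 3*tot = -3) -> r != -9) and ((not (tot != -7 or 3*tot = -3)) -> r != -9) and p = 2 implies it.
Every state satisfying the precondition satisfies the weakest precondition: the implication holds.
Answer: valid


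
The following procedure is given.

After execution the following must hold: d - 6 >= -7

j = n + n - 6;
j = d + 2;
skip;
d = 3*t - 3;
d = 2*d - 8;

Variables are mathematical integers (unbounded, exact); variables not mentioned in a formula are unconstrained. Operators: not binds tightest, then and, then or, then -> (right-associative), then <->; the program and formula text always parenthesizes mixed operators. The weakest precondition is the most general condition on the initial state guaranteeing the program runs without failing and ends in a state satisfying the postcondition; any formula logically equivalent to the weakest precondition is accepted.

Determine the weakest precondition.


Working backward. After the program, the postcondition d - 6 >= -7 must hold; in canonical form it is d >= -1.
Before d := 2*d - 8: 2*d >= 7
Before d := 3*t - 3: 6*t >= 13
Before skip: 6*t >= 13
Before j := d + 2: 6*t >= 13
Before j := n + n - 6: 6*t >= 13
Answer: WP = 6*t >= 13


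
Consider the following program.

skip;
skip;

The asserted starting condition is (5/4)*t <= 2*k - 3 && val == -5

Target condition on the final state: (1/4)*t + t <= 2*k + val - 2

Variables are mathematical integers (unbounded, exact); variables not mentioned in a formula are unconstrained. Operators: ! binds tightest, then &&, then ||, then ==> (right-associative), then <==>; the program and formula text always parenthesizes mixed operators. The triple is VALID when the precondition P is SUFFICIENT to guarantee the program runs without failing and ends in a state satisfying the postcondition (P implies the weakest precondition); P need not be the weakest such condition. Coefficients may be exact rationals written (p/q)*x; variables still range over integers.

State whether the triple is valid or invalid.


Working backward. After the program, the postcondition (1/4)*t + t <= 2*k + val - 2 must hold; in canonical form it is (5/4)*t <= 2*k + val - 2.
Before skip: (5/4)*t <= 2*k + val - 2
Before skip: (5/4)*t <= 2*k + val - 2
The weakest precondition is (5/4)*t <= 2*k + val - 2.
Check whether (5/4)*t <= 2*k - 3 && val == -5 implies it.
Countermodel: at the initial state k = 4, t = 4, val = -5, the precondition holds but the weakest precondition fails.
Answer: invalid


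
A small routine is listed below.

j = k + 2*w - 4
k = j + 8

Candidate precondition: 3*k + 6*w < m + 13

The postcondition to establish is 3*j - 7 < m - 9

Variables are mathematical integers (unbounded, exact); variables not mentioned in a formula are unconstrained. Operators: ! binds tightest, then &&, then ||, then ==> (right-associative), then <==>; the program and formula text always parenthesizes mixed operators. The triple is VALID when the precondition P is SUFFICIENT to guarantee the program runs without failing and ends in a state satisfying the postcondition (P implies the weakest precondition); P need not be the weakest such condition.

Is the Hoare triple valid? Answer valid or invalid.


Working backward. After the program, the postcondition 3*j - 7 < m - 9 must hold; in canonical form it is 3*j < m - 2.
Before k := j + 8: 3*j < m - 2
Before j := k + 2*w - 4: 3*k + 6*w < m + 10
The weakest precondition is 3*k + 6*w < m + 10.
Check whether 3*k + 6*w < m + 13 implies it.
Countermodel: at the initial state k = 0, m = -10, w = 0, the precondition holds but the weakest precondition fails.
Answer: invalid


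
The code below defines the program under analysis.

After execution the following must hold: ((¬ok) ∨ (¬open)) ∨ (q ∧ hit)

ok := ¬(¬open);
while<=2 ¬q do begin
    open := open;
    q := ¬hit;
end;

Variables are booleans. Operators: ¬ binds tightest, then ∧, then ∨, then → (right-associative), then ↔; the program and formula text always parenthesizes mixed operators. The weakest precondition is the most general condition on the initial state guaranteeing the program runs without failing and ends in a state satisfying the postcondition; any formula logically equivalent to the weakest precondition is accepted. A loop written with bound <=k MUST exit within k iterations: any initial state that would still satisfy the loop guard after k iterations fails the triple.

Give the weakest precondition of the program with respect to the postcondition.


Working backward. After the program, the postcondition ((¬ok) ∨ (¬open)) ∨ (q ∧ hit) must hold; in canonical form it is (¬ok) ∨ (¬open) ∨ (q ∧ hit).
Before the loop (bound <=2), unroll the exhaustion recursion (WP_0 = exit-now case; WP_j = one more guarded iteration, up to j = 2):
  WP_0: q ∧ ((¬ok) ∨ (¬open) ∨ (q ∧ hit))
  WP_1: ((¬q) → ((¬hit) ∧ ((¬ok) ∨ (¬open)))) ∧ (q → ((¬ok) ∨ (¬open) ∨ (q ∧ hit)))
  WP_2: ((¬q) → ((hit → ((¬hit) ∧ ((¬ok) ∨ (¬open)))) ∧ ((¬hit) → ((¬ok) ∨ (¬open))))) ∧ (q → ((¬ok) ∨ (¬open) ∨ (q ∧ hit)))
So before the loop: ((¬q) → ((hit → ((¬hit) ∧ ((¬ok) ∨ (¬open)))) ∧ ((¬hit) → ((¬ok) ∨ (¬open))))) ∧ (q → ((¬ok) ∨ (¬open) ∨ (q ∧ hit)))
Before ok := ¬(¬open): ((¬q) → ((hit → ((¬hit) ∧ (¬open))) ∧ ((¬hit) → (¬open)))) ∧ (q → ((¬open) ∨ (q ∧ hit)))
Answer: WP = ((¬q) → ((hit → ((¬hit) ∧ (¬open))) ∧ ((¬hit) → (¬open)))) ∧ (q → ((¬open) ∨ (q ∧ hit)))


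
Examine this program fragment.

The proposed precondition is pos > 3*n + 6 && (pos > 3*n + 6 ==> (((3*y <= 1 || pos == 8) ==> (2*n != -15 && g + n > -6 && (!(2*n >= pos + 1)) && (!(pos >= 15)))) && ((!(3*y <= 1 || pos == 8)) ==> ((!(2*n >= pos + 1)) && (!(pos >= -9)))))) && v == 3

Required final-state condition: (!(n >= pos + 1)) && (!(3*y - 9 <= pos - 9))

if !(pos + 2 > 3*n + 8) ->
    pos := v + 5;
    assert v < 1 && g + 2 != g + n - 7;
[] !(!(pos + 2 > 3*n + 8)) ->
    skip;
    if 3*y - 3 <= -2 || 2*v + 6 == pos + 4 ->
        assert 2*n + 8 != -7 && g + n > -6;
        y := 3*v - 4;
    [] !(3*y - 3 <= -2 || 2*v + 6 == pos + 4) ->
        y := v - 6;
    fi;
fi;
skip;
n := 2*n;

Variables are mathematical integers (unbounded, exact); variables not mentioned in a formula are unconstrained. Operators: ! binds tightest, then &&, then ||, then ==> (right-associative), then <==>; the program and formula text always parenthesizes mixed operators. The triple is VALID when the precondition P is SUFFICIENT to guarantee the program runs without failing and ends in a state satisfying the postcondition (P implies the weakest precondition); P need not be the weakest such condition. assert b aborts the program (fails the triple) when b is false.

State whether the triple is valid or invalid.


Working backward. After the program, the postcondition (!(n >= pos + 1)) && (!(3*y - 9 <= pos - 9)) must hold; in canonical form it is (!(n >= pos + 1)) && (!(3*y <= pos)).
Before n := 2*n: (!(2*n >= pos + 1)) && (!(3*y <= pos))
Before skip: (!(2*n >= pos + 1)) && (!(3*y <= pos))
Then branch requires v < 1 && n != 9 && (!(2*n >= v + 6)) && (!(3*y <= v + 5)); else branch requires ((3*y <= 1 || 2*v == pos - 2) ==> (2*n != -15 && g + n > -6 && (!(2*n >= pos + 1)) && (!(9*v <= pos + 12)))) && ((!(3*y <= 1 || 2*v == pos - 2)) ==> ((!(2*n >= pos + 1)) && (!(3*v <= pos + 18)))).
Before the if: ((!(pos > 3*n + 6)) ==> (v < 1 && n != 9 && (!(2*n >= v + 6)) && (!(3*y <= v + 5)))) && (pos > 3*n + 6 ==> (((3*y <= 1 || 2*v == pos - 2) ==> (2*n != -15 && g + n > -6 && (!(2*n >= pos + 1)) && (!(9*v <= pos + 12)))) && ((!(3*y <= 1 || 2*v == pos - 2)) ==> ((!(2*n >= pos + 1)) && (!(3*v <= pos + 18))))))
The weakest precondition is ((!(pos > 3*n + 6)) ==> (v < 1 && n != 9 && (!(2*n >= v + 6)) && (!(3*y <= v + 5)))) && (pos > 3*n + 6 ==> (((3*y <= 1 || 2*v == pos - 2) ==> (2*n != -15 && g + n > -6 && (!(2*n >= pos + 1)) && (!(9*v <= pos + 12)))) && ((!(3*y <= 1 || 2*v == pos - 2)) ==> ((!(2*n >= pos + 1)) && (!(3*v <= pos + 18)))))).
Check whether pos > 3*n + 6 && (pos > 3*n + 6 ==> (((3*y <= 1 || pos == 8) ==> (2*n != -15 && g + n > -6 && (!(2*n >= pos + 1)) && (!(pos >= 15)))) && ((!(3*y <= 1 || pos == 8)) ==> ((!(2*n >= pos + 1)) && (!(pos >= -9)))))) && v == 3 implies it.
Every state satisfying the precondition satisfies the weakest precondition: the implication holds.
Answer: valid


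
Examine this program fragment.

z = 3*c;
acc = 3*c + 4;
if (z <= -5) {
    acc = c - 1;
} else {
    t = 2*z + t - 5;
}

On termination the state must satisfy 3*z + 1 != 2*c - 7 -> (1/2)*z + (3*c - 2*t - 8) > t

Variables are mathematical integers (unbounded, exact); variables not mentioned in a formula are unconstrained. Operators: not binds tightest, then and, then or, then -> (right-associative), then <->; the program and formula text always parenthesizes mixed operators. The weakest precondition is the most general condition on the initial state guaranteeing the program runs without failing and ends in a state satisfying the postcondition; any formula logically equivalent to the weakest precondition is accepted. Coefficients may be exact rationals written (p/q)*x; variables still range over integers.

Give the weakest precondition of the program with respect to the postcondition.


Working backward. After the program, the postcondition 3*z + 1 != 2*c - 7 -> (1/2)*z + (3*c - 2*t - 8) > t must hold; in canonical form it is 3*z != 2*c - 8 -> 3*c + (1/2)*z > 3*t + 8.
Then branch requires 3*z != 2*c - 8 -> 3*c + (1/2)*z > 3*t + 8; else branch requires 3*z != 2*c - 8 -> 3*c > 3*t + (11/2)*z - 7.
Before the if: (z <= -5 -> (3*z != 2*c - 8 -> 3*c + (1/2)*z > 3*t + 8)) and ((not (z <= -5)) -> (3*z != 2*c - 8 -> 3*c > 3*t + (11/2)*z - 7))
Before acc := 3*c + 4: (z <= -5 -> (3*z != 2*c - 8 -> 3*c + (1/2)*z > 3*t + 8)) and ((not (z <= -5)) -> (3*z != 2*c - 8 -> 3*c > 3*t + (11/2)*z - 7))
Before z := 3*c: (3*c <= -5 -> (7*c != -8 -> (9/2)*c > 3*t + 8)) and ((not (3*c <= -5)) -> (7*c != -8 -> (27/2)*c + 3*t < 7))
Answer: WP = (3*c <= -5 -> (7*c != -8 -> (9/2)*c > 3*t + 8)) and ((not (3*c <= -5)) -> (7*c != -8 -> (27/2)*c + 3*t < 7))


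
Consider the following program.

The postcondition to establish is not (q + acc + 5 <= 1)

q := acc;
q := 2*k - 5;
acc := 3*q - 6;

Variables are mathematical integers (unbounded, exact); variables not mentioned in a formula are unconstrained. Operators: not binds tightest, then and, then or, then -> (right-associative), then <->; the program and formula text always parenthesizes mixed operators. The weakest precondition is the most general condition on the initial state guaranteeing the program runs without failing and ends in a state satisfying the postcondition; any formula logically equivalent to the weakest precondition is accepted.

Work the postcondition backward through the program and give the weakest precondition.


Working backward. After the program, the postcondition not (q + acc + 5 <= 1) must hold; in canonical form it is not (acc + q <= -4).
Before acc := 3*q - 6: not (4*q <= 2)
Before q := 2*k - 5: not (8*k <= 22)
Before q := acc: not (8*k <= 22)
Answer: WP = not (8*k <= 22)


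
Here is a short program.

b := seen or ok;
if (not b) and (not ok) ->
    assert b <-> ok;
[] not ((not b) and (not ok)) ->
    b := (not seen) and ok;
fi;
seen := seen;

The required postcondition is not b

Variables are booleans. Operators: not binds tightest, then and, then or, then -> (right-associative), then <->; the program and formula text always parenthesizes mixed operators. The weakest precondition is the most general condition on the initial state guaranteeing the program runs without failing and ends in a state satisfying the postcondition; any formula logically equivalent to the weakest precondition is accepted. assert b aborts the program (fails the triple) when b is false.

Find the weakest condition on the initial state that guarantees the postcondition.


Working backward. After the program, not b must hold.
Before seen := seen: not b
Then branch requires (b <-> ok) and (not b); else branch requires not ((not seen) and ok).
Before the if: (((not b) and (not ok)) -> ((b <-> ok) and (not b))) and ((not ((not b) and (not ok))) -> (not ((not seen) and ok)))
Before b := seen or ok: (((not (seen or ok)) and (not ok)) -> (((seen or ok) <-> ok) and (not (seen or ok)))) and ((not ((not (seen or ok)) and (not ok))) -> (not ((not seen) and ok)))
Answer: WP = (((not (seen or ok)) and (not ok)) -> (((seen or ok) <-> ok) and (not (seen or ok)))) and ((not ((not (seen or ok)) and (not ok))) -> (not ((not seen) and ok)))


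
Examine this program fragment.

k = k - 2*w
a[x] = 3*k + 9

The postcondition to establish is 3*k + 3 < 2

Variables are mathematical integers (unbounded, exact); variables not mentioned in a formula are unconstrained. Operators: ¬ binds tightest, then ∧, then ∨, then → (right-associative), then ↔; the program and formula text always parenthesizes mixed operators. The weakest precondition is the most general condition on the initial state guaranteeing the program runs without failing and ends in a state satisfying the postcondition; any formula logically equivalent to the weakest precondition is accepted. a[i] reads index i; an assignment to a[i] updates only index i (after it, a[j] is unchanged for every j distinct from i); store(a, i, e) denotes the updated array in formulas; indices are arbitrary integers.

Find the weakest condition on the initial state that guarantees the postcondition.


Working backward. After the program, the postcondition 3*k + 3 < 2 must hold; in canonical form it is 3*k < -1.
Before a[x] := 3*k + 9: 3*k < -1
Before k := k - 2*w: 3*k < 6*w - 1
Answer: WP = 3*k < 6*w - 1


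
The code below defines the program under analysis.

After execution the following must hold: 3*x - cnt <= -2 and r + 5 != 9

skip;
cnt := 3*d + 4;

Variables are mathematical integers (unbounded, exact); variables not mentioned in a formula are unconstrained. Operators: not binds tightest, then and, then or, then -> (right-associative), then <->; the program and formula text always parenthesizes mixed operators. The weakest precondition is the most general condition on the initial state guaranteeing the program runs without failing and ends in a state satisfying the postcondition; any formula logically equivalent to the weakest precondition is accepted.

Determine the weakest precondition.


Working backward. After the program, the postcondition 3*x - cnt <= -2 and r + 5 != 9 must hold; in canonical form it is 3*x <= cnt - 2 and r != 4.
Before cnt := 3*d + 4: 3*x <= 3*d + 2 and r != 4
Before skip: 3*x <= 3*d + 2 and r != 4
Answer: WP = 3*x <= 3*d + 2 and r != 4


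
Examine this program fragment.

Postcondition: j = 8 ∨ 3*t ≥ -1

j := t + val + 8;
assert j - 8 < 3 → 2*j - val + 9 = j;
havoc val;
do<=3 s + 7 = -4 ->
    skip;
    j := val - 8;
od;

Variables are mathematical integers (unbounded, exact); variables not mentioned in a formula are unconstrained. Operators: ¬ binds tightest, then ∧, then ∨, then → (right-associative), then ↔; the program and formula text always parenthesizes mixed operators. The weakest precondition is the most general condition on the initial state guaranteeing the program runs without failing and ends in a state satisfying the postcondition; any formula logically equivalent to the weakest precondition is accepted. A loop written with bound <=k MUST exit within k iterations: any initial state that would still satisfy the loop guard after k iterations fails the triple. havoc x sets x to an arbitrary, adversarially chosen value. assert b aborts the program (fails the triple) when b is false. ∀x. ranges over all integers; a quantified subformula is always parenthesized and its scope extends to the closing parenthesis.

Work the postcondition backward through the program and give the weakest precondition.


Working backward. After the program, j = 8 ∨ 3*t ≥ -1 must hold.
Before the loop (bound <=3), unroll the exhaustion recursion (WP_0 = exit-now case; WP_j = one more guarded iteration, up to j = 3):
  WP_0: (¬(s = -11)) ∧ (j = 8 ∨ 3*t ≥ -1)
  WP_1: (s = -11 → ((¬(s = -11)) ∧ (val = 16 ∨ 3*t ≥ -1))) ∧ ((¬(s = -11)) → (j = 8 ∨ 3*t ≥ -1))
  WP_2: (s = -11 → ((s = -11 → ((¬(s = -11)) ∧ (val = 16 ∨ 3*t ≥ -1))) ∧ ((¬(s = -11)) → (val = 16 ∨ 3*t ≥ -1)))) ∧ ((¬(s = -11)) → (j = 8 ∨ 3*t ≥ -1))
  WP_3: (s = -11 → ((s = -11 → ((s = -11 → ((¬(s = -11)) ∧ (val = 16 ∨ 3*t ≥ -1))) ∧ ((¬(s = -11)) → (val = 16 ∨ 3*t ≥ -1)))) ∧ ((¬(s = -11)) → (val = 16 ∨ 3*t ≥ -1)))) ∧ ((¬(s = -11)) → (j = 8 ∨ 3*t ≥ -1))
So before the loop: (s = -11 → ((s = -11 → ((s = -11 → ((¬(s = -11)) ∧ (val = 16 ∨ 3*t ≥ -1))) ∧ ((¬(s = -11)) → (val = 16 ∨ 3*t ≥ -1)))) ∧ ((¬(s = -11)) → (val = 16 ∨ 3*t ≥ -1)))) ∧ ((¬(s = -11)) → (j = 8 ∨ 3*t ≥ -1))
Before havoc val: ∀val_1. ((s = -11 → ((s = -11 → ((s = -11 → ((¬(s = -11)) ∧ (val_1 = 16 ∨ 3*t ≥ -1))) ∧ ((¬(s = -11)) → (val_1 = 16 ∨ 3*t ≥ -1)))) ∧ ((¬(s = -11)) → (val_1 = 16 ∨ 3*t ≥ -1)))) ∧ ((¬(s = -11)) → (j = 8 ∨ 3*t ≥ -1)))
Before assert j - 8 < 3 → 2*j - val + 9 = j: (j < 11 → j = val - 9) ∧ (∀val_1. ((s = -11 → ((s = -11 → ((s = -11 → ((¬(s = -11)) ∧ (val_1 = 16 ∨ 3*t ≥ -1))) ∧ ((¬(s = -11)) → (val_1 = 16 ∨ 3*t ≥ -1)))) ∧ ((¬(s = -11)) → (val_1 = 16 ∨ 3*t ≥ -1)))) ∧ ((¬(s = -11)) → (j = 8 ∨ 3*t ≥ -1))))
Before j := t + val + 8: (t + val < 3 → t = -17) ∧ (∀val_1. ((s = -11 → ((s = -11 → ((s = -11 → ((¬(s = -11)) ∧ (val_1 = 16 ∨ 3*t ≥ -1))) ∧ ((¬(s = -11)) → (val_1 = 16 ∨ 3*t ≥ -1)))) ∧ ((¬(s = -11)) → (val_1 = 16 ∨ 3*t ≥ -1)))) ∧ ((¬(s = -11)) → (t + val = 0 ∨ 3*t ≥ -1))))
Answer: WP = (t + val < 3 → t = -17) ∧ (∀val_1. ((s = -11 → ((s = -11 → ((s = -11 → ((¬(s = -11)) ∧ (val_1 = 16 ∨ 3*t ≥ -1))) ∧ ((¬(s = -11)) → (val_1 = 16 ∨ 3*t ≥ -1)))) ∧ ((¬(s = -11)) → (val_1 = 16 ∨ 3*t ≥ -1)))) ∧ ((¬(s = -11)) → (t + val = 0 ∨ 3*t ≥ -1))))


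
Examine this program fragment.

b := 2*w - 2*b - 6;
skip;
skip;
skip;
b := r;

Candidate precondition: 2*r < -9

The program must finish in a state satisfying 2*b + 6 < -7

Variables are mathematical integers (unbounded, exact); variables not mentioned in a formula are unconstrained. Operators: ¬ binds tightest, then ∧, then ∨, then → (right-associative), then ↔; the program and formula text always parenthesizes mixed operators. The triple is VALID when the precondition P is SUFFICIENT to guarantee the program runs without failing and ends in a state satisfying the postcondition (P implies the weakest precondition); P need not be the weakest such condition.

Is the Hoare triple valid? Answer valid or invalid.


Working backward. After the program, the postcondition 2*b + 6 < -7 must hold; in canonical form it is 2*b < -13.
Before b := r: 2*r < -13
Before skip: 2*r < -13
Before skip: 2*r < -13
Before skip: 2*r < -13
Before b := 2*w - 2*b - 6: 2*r < -13
The weakest precondition is 2*r < -13.
Check whether 2*r < -9 implies it.
Countermodel: at the initial state r = -6, the precondition holds but the weakest precondition fails.
Answer: invalid


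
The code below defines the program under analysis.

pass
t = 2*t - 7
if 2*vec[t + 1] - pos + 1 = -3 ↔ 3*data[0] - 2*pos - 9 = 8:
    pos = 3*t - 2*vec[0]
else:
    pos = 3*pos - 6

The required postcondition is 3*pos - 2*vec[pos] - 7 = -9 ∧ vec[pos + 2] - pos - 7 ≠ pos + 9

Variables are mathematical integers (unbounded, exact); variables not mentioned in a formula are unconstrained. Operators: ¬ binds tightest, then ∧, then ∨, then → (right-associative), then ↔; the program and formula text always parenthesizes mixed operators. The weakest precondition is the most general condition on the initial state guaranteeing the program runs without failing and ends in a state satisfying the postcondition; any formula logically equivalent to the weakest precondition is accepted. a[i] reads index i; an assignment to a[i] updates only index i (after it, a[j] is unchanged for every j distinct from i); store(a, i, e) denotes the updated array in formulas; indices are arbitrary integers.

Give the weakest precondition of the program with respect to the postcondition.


Working backward. After the program, the postcondition 3*pos - 2*vec[pos] - 7 = -9 ∧ vec[pos + 2] - pos - 7 ≠ pos + 9 must hold; in canonical form it is 3*pos = 2*vec[pos] - 2 ∧ vec[pos + 2] ≠ 2*pos + 16.
Then branch requires 9*t = 2*vec[-2*vec[0] + 3*t] + 6*vec[0] - 2 ∧ vec[-2*vec[0] + 3*t + 2] + 4*vec[0] ≠ 6*t + 16; else branch requires 9*pos = 2*vec[3*pos - 6] + 16 ∧ vec[3*pos - 4] ≠ 6*pos + 4.
Before the if: ((2*vec[t + 1] = pos - 4 ↔ 3*data[0] = 2*pos + 17) → (9*t = 2*vec[-2*vec[0] + 3*t] + 6*vec[0] - 2 ∧ vec[-2*vec[0] + 3*t + 2] + 4*vec[0] ≠ 6*t + 16)) ∧ ((¬(2*vec[t + 1] = pos - 4 ↔ 3*data[0] = 2*pos + 17)) → (9*pos = 2*vec[3*pos - 6] + 16 ∧ vec[3*pos - 4] ≠ 6*pos + 4))
Before t := 2*t - 7: ((2*vec[2*t - 6] = pos - 4 ↔ 3*data[0] = 2*pos + 17) → (18*t = 6*vec[0] + 2*vec[-2*vec[0] + 6*t - 21] + 61 ∧ 4*vec[0] + vec[-2*vec[0] + 6*t - 19] ≠ 12*t - 26)) ∧ ((¬(2*vec[2*t - 6] = pos - 4 ↔ 3*data[0] = 2*pos + 17)) → (9*pos = 2*vec[3*pos - 6] + 16 ∧ vec[3*pos - 4] ≠ 6*pos + 4))
Before skip: ((2*vec[2*t - 6] = pos - 4 ↔ 3*data[0] = 2*pos + 17) → (18*t = 6*vec[0] + 2*vec[-2*vec[0] + 6*t - 21] + 61 ∧ 4*vec[0] + vec[-2*vec[0] + 6*t - 19] ≠ 12*t - 26)) ∧ ((¬(2*vec[2*t - 6] = pos - 4 ↔ 3*data[0] = 2*pos + 17)) → (9*pos = 2*vec[3*pos - 6] + 16 ∧ vec[3*pos - 4] ≠ 6*pos + 4))
Answer: WP = ((2*vec[2*t - 6] = pos - 4 ↔ 3*data[0] = 2*pos + 17) → (18*t = 6*vec[0] + 2*vec[-2*vec[0] + 6*t - 21] + 61 ∧ 4*vec[0] + vec[-2*vec[0] + 6*t - 19] ≠ 12*t - 26)) ∧ ((¬(2*vec[2*t - 6] = pos - 4 ↔ 3*data[0] = 2*pos + 17)) → (9*pos = 2*vec[3*pos - 6] + 16 ∧ vec[3*pos - 4] ≠ 6*pos + 4))
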